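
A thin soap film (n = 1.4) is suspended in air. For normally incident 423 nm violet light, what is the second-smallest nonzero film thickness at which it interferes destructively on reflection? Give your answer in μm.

0.302 μm

Top surface (1.0 → 1.4): reflection off a higher-index medium gives a half-wave phase shift.
Bottom surface (1.4 → 1.0): reflection off a lower-index medium gives no phase shift.
The two reflections differ by half a wavelength.
So the condition for destructive reflection is 2 n t = m λ.
The second-smallest nonzero thickness corresponds to m = 2: t = m λ / (2 n) = 2.00 × 423 / (2 × 1.4) = 302 nm.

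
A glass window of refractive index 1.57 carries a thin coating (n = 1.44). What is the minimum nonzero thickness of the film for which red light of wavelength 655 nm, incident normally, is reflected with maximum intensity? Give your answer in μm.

0.227 μm

Ray reflecting at the top interface goes from n = 1.0 toward n = 1.44: a half-wave phase shift.
Bottom surface (1.44 → 1.57): reflection off a higher-index medium gives a half-wave phase shift.
Zero or two π shifts → no net half-wave offset.
For maximum reflection here: 2 n t = m λ.
Minimum nonzero at m = 1: t = λ / (2 n) = 655 / (2 × 1.44) = 227 nm.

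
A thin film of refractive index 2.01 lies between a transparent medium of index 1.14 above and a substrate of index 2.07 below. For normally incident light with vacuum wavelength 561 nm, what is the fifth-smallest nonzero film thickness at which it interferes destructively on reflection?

At the upper boundary (n = 1.14 to n = 2.01) the reflected ray undergoes a half-wave phase shift.
Ray reflecting at the bottom interface goes from n = 2.01 toward n = 2.07: a half-wave phase shift.
Net: no relative phase inversion (both shifts match).
With no net inversion, destructive interference in reflection requires 2 n t = (m + ½) λ.
The fifth-smallest nonzero thickness corresponds to m = 4: t = (m + ½) λ / (2 n) = 4.50 × 561 / (2 × 2.01) = 628 nm.

628 nm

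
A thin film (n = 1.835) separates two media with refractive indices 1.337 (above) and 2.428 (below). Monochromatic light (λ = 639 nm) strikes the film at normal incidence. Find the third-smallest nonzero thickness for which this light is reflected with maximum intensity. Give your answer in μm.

0.522 μm

Top surface (1.337 → 1.835): reflection off a higher-index medium gives a half-wave phase shift.
At the lower boundary (n = 1.835 to n = 2.428) the reflected ray undergoes a half-wave phase shift.
The two reflections carry the same phase change, so no net offset.
For bright reflection here: 2 n t = m λ.
The third-smallest nonzero thickness corresponds to m = 3: t = m λ / (2 n) = 3.00 × 639 / (2 × 1.835) = 522 nm.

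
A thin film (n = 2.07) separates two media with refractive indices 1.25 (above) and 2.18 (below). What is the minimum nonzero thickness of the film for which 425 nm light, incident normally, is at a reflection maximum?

At the upper boundary (n = 1.25 to n = 2.07) the reflected ray undergoes a half-wave phase shift.
At the lower boundary (n = 2.07 to n = 2.18) the reflected ray undergoes a half-wave phase shift.
Zero or two π shifts → no net half-wave offset.
With no net inversion, constructive interference in reflection requires 2 n t = m λ.
Minimum nonzero at m = 1: t = λ / (2 n) = 425 / (2 × 2.07) = 103 nm.

103 nm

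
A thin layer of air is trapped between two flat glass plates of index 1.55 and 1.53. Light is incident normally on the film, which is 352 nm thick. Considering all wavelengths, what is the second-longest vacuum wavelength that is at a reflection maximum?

At the upper boundary (n = 1.55 to n = 1.0) the reflected ray undergoes no phase shift.
Bottom surface (1.0 → 1.53): reflection off a higher-index medium gives a half-wave phase shift.
Net: one phase inversion between the two reflected rays.
For bright reflection here: 2 n t = (m + ½) λ.
λ = 2 n t / (m + ½). The second-longest wavelength is m = 1: λ = 2 × 1.0 × 352 / 1.50 = 469 nm.

469 nm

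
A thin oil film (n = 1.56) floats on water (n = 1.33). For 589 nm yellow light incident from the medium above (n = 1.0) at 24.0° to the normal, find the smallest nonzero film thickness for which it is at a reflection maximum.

Top surface (1.0 → 1.56): reflection off a higher-index medium gives a half-wave phase shift.
Ray reflecting at the bottom interface goes from n = 1.56 toward n = 1.33: no phase shift.
Exactly one π shift → a net half-wave offset.
So the condition for constructive reflection is 2 n t cos θ_r = (m + ½) λ.
Snell's law: 1.0 sin 24.0° = 1.56 sin θ_r → sin θ_r = 0.261, cos θ_r = 0.965.
Minimum at m = 0: t = λ / (4 n cos θ_r) = 589 / (4 × 1.56 × 0.965) = 97.8 nm.

97.8 nm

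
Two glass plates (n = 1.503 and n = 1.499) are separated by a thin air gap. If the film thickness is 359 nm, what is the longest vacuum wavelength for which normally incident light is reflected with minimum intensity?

Ray reflecting at the top interface goes from n = 1.503 toward n = 1.0: no phase shift.
At the lower boundary (n = 1.0 to n = 1.499) the reflected ray undergoes a half-wave phase shift.
Net: one phase inversion between the two reflected rays.
For dark reflection here: 2 n t = m λ.
λ = 2 n t / m. The longest wavelength is m = 1: λ = 2 × 1.0 × 359 / 1.00 = 718 nm.

718 nm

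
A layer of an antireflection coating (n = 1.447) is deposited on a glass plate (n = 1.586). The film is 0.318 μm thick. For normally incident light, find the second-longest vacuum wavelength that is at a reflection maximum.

460 nm

At the upper boundary (n = 1.0 to n = 1.447) the reflected ray undergoes a half-wave phase shift.
Ray reflecting at the bottom interface goes from n = 1.447 toward n = 1.586: a half-wave phase shift.
The two reflections carry the same phase change, so no net offset.
With no net inversion, constructive interference in reflection requires 2 n t = m λ.
λ = 2 n t / m. The second-longest wavelength is m = 2: λ = 2 × 1.447 × 318 / 2.00 = 460 nm.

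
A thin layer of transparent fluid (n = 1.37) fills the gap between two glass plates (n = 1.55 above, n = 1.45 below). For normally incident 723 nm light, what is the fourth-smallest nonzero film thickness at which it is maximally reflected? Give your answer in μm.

Ray reflecting at the top interface goes from n = 1.55 toward n = 1.37: no phase shift.
Bottom surface (1.37 → 1.45): reflection off a higher-index medium gives a half-wave phase shift.
The two reflections differ by half a wavelength.
For maximum reflection here: 2 n t = (m + ½) λ.
The fourth-smallest nonzero thickness corresponds to m = 3: t = (m + ½) λ / (2 n) = 3.50 × 723 / (2 × 1.37) = 924 nm.

0.924 μm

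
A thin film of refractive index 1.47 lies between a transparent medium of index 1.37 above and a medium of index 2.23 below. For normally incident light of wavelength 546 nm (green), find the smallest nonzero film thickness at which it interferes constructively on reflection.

186 nm

At the upper boundary (n = 1.37 to n = 1.47) the reflected ray undergoes a half-wave phase shift.
At the lower boundary (n = 1.47 to n = 2.23) the reflected ray undergoes a half-wave phase shift.
The two reflections carry the same phase change, so no net offset.
So the condition for constructive reflection is 2 n t = m λ.
Minimum nonzero at m = 1: t = λ / (2 n) = 546 / (2 × 1.47) = 186 nm.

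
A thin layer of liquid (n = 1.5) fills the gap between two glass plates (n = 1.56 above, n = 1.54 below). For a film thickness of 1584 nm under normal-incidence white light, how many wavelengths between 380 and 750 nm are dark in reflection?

6

At the upper boundary (n = 1.56 to n = 1.5) the reflected ray undergoes no phase shift.
At the lower boundary (n = 1.5 to n = 1.54) the reflected ray undergoes a half-wave phase shift.
Exactly one π shift → a net half-wave offset.
So the condition for destructive reflection is 2 n t = m λ.
λ = 2 n t / m = 4752 / m nm.
m=6: 792 nm (IR); m=7: 679 nm (visible); m=8: 594 nm (visible); m=9: 528 nm (visible); m=10: 475 nm (visible); m=11: 432 nm (visible); m=12: 396 nm (visible); m=13: 366 nm (UV).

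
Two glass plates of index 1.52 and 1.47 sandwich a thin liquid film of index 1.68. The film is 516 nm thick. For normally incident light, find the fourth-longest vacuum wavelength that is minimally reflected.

433 nm

Top surface (1.52 → 1.68): reflection off a higher-index medium gives a half-wave phase shift.
At the lower boundary (n = 1.68 to n = 1.47) the reflected ray undergoes no phase shift.
Net: one phase inversion between the two reflected rays.
So the condition for destructive reflection is 2 n t = m λ.
λ = 2 n t / m. The fourth-longest wavelength is m = 4: λ = 2 × 1.68 × 516 / 4.00 = 433 nm.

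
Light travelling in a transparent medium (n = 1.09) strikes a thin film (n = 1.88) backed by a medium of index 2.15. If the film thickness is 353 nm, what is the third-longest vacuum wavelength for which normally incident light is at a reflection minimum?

Ray reflecting at the top interface goes from n = 1.09 toward n = 1.88: a half-wave phase shift.
Bottom surface (1.88 → 2.15): reflection off a higher-index medium gives a half-wave phase shift.
Net: no relative phase inversion (both shifts match).
So the condition for destructive reflection is 2 n t = (m + ½) λ.
λ = 2 n t / (m + ½). The third-longest wavelength is m = 2: λ = 2 × 1.88 × 353 / 2.50 = 531 nm.

531 nm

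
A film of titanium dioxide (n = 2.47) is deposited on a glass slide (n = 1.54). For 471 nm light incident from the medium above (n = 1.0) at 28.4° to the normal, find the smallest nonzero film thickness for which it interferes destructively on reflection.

97.2 nm

At the upper boundary (n = 1.0 to n = 2.47) the reflected ray undergoes a half-wave phase shift.
At the lower boundary (n = 2.47 to n = 1.54) the reflected ray undergoes no phase shift.
Exactly one π shift → a net half-wave offset.
For minimum reflection here: 2 n t cos θ_r = m λ.
Snell's law: 1.0 sin 28.4° = 2.47 sin θ_r → sin θ_r = 0.193, cos θ_r = 0.981.
Minimum nonzero at m = 1: t = λ / (2 n cos θ_r) = 471 / (2 × 2.47 × 0.981) = 97.2 nm.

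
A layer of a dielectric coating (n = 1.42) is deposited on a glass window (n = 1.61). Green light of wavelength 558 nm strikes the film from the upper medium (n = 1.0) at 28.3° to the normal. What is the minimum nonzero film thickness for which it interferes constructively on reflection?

208 nm

At the upper boundary (n = 1.0 to n = 1.42) the reflected ray undergoes a half-wave phase shift.
At the lower boundary (n = 1.42 to n = 1.61) the reflected ray undergoes a half-wave phase shift.
Net: no relative phase inversion (both shifts match).
For strong reflection here: 2 n t cos θ_r = m λ.
Snell's law: 1.0 sin 28.3° = 1.42 sin θ_r → sin θ_r = 0.334, cos θ_r = 0.943.
Minimum nonzero at m = 1: t = λ / (2 n cos θ_r) = 558 / (2 × 1.42 × 0.943) = 208 nm.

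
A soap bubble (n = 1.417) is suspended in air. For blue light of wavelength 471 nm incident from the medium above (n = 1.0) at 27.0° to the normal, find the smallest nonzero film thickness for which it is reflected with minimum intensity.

175 nm

Ray reflecting at the top interface goes from n = 1.0 toward n = 1.417: a half-wave phase shift.
Bottom surface (1.417 → 1.0): reflection off a lower-index medium gives no phase shift.
Net: one phase inversion between the two reflected rays.
So the condition for destructive reflection is 2 n t cos θ_r = m λ.
Snell's law: 1.0 sin 27.0° = 1.417 sin θ_r → sin θ_r = 0.320, cos θ_r = 0.947.
Minimum nonzero at m = 1: t = λ / (2 n cos θ_r) = 471 / (2 × 1.417 × 0.947) = 175 nm.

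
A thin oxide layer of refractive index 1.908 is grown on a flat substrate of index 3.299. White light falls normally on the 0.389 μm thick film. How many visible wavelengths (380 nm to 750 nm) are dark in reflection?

Ray reflecting at the top interface goes from n = 1.0 toward n = 1.908: a half-wave phase shift.
Bottom surface (1.908 → 3.299): reflection off a higher-index medium gives a half-wave phase shift.
The two reflections carry the same phase change, so no net offset.
For dark reflection here: 2 n t = (m + ½) λ.
λ = 2 n t / (m + ½) = 1484 / (m + ½) nm.
m=1: 990 nm (IR); m=2: 594 nm (visible); m=3: 424 nm (visible); m=4: 330 nm (UV).

2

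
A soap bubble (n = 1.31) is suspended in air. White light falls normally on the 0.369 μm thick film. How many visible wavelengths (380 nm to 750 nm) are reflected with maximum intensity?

2

Top surface (1.0 → 1.31): reflection off a higher-index medium gives a half-wave phase shift.
Bottom surface (1.31 → 1.0): reflection off a lower-index medium gives no phase shift.
Net: one phase inversion between the two reflected rays.
For bright reflection here: 2 n t = (m + ½) λ.
λ = 2 n t / (m + ½) = 967 / (m + ½) nm.
m=0: 1934 nm (IR); m=1: 645 nm (visible); m=2: 387 nm (visible); m=3: 276 nm (UV).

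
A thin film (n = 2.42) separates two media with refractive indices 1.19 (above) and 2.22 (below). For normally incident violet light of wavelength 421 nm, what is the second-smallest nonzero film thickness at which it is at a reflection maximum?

130 nm

At the upper boundary (n = 1.19 to n = 2.42) the reflected ray undergoes a half-wave phase shift.
Bottom surface (2.42 → 2.22): reflection off a lower-index medium gives no phase shift.
The two reflections differ by half a wavelength.
So the condition for constructive reflection is 2 n t = (m + ½) λ.
The second-smallest nonzero thickness corresponds to m = 1: t = (m + ½) λ / (2 n) = 1.50 × 421 / (2 × 2.42) = 130 nm.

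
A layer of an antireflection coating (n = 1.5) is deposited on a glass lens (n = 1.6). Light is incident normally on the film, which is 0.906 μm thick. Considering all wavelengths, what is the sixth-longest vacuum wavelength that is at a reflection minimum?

494 nm

Ray reflecting at the top interface goes from n = 1.0 toward n = 1.5: a half-wave phase shift.
Ray reflecting at the bottom interface goes from n = 1.5 toward n = 1.6: a half-wave phase shift.
Zero or two π shifts → no net half-wave offset.
So the condition for destructive reflection is 2 n t = (m + ½) λ.
λ = 2 n t / (m + ½). The sixth-longest wavelength is m = 5: λ = 2 × 1.5 × 906 / 5.50 = 494 nm.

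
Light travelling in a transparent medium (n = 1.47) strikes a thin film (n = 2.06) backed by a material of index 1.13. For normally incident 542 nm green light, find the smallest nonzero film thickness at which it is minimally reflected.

Ray reflecting at the top interface goes from n = 1.47 toward n = 2.06: a half-wave phase shift.
Bottom surface (2.06 → 1.13): reflection off a lower-index medium gives no phase shift.
Net: one phase inversion between the two reflected rays.
For minimum reflection here: 2 n t = m λ.
Minimum nonzero at m = 1: t = λ / (2 n) = 542 / (2 × 2.06) = 132 nm.

132 nm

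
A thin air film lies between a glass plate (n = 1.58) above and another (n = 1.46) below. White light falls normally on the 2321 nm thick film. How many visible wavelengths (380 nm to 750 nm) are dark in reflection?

6

Ray reflecting at the top interface goes from n = 1.58 toward n = 1.0: no phase shift.
Ray reflecting at the bottom interface goes from n = 1.0 toward n = 1.46: a half-wave phase shift.
Exactly one π shift → a net half-wave offset.
With one net inversion, destructive interference in reflection requires 2 n t = m λ.
λ = 2 n t / m = 4642 / m nm.
m=6: 774 nm (IR); m=7: 663 nm (visible); m=8: 580 nm (visible); m=9: 516 nm (visible); m=10: 464 nm (visible); m=11: 422 nm (visible); m=12: 387 nm (visible); m=13: 357 nm (UV).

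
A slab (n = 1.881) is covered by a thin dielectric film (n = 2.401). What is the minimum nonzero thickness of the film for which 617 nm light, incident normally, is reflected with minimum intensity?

Ray reflecting at the top interface goes from n = 1.0 toward n = 2.401: a half-wave phase shift.
Ray reflecting at the bottom interface goes from n = 2.401 toward n = 1.881: no phase shift.
Net: one phase inversion between the two reflected rays.
So the condition for destructive reflection is 2 n t = m λ.
Minimum nonzero at m = 1: t = λ / (2 n) = 617 / (2 × 2.401) = 128 nm.

128 nm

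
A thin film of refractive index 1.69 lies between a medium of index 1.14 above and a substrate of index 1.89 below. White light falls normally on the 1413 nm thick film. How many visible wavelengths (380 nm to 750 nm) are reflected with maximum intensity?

6

Top surface (1.14 → 1.69): reflection off a higher-index medium gives a half-wave phase shift.
At the lower boundary (n = 1.69 to n = 1.89) the reflected ray undergoes a half-wave phase shift.
Net: no relative phase inversion (both shifts match).
So the condition for constructive reflection is 2 n t = m λ.
λ = 2 n t / m = 4776 / m nm.
m=6: 796 nm (IR); m=7: 682 nm (visible); m=8: 597 nm (visible); m=9: 531 nm (visible); m=10: 478 nm (visible); m=11: 434 nm (visible); m=12: 398 nm (visible); m=13: 367 nm (UV).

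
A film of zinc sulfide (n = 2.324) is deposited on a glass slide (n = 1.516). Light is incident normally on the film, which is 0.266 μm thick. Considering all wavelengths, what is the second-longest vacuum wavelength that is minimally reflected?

Top surface (1.0 → 2.324): reflection off a higher-index medium gives a half-wave phase shift.
Bottom surface (2.324 → 1.516): reflection off a lower-index medium gives no phase shift.
The two reflections differ by half a wavelength.
So the condition for destructive reflection is 2 n t = m λ.
λ = 2 n t / m. The second-longest wavelength is m = 2: λ = 2 × 2.324 × 266 / 2.00 = 618 nm.

618 nm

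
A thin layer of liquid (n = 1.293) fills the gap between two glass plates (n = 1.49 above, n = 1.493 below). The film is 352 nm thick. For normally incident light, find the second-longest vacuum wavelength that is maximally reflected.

607 nm

Ray reflecting at the top interface goes from n = 1.49 toward n = 1.293: no phase shift.
Ray reflecting at the bottom interface goes from n = 1.293 toward n = 1.493: a half-wave phase shift.
Net: one phase inversion between the two reflected rays.
So the condition for constructive reflection is 2 n t = (m + ½) λ.
λ = 2 n t / (m + ½). The second-longest wavelength is m = 1: λ = 2 × 1.293 × 352 / 1.50 = 607 nm.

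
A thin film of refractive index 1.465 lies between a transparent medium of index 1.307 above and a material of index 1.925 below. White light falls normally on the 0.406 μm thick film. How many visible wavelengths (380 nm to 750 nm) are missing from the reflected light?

1

Top surface (1.307 → 1.465): reflection off a higher-index medium gives a half-wave phase shift.
Bottom surface (1.465 → 1.925): reflection off a higher-index medium gives a half-wave phase shift.
The two reflections carry the same phase change, so no net offset.
So the condition for destructive reflection is 2 n t = (m + ½) λ.
λ = 2 n t / (m + ½) = 1190 / (m + ½) nm.
m=1: 793 nm (IR); m=2: 476 nm (visible); m=3: 340 nm (UV).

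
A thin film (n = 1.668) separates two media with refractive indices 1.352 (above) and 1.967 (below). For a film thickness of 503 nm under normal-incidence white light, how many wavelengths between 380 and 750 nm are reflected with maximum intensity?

At the upper boundary (n = 1.352 to n = 1.668) the reflected ray undergoes a half-wave phase shift.
At the lower boundary (n = 1.668 to n = 1.967) the reflected ray undergoes a half-wave phase shift.
The two reflections carry the same phase change, so no net offset.
With no net inversion, constructive interference in reflection requires 2 n t = m λ.
λ = 2 n t / m = 1678 / m nm.
m=2: 839 nm (IR); m=3: 559 nm (visible); m=4: 420 nm (visible); m=5: 336 nm (UV).

2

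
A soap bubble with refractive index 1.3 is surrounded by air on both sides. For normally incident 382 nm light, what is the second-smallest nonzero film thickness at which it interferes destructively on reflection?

294 nm

Top surface (1.0 → 1.3): reflection off a higher-index medium gives a half-wave phase shift.
At the lower boundary (n = 1.3 to n = 1.0) the reflected ray undergoes no phase shift.
Net: one phase inversion between the two reflected rays.
With one net inversion, destructive interference in reflection requires 2 n t = m λ.
The second-smallest nonzero thickness corresponds to m = 2: t = m λ / (2 n) = 2.00 × 382 / (2 × 1.3) = 294 nm.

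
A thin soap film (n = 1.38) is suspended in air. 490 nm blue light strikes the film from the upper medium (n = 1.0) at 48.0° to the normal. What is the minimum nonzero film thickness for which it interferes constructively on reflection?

105 nm

Ray reflecting at the top interface goes from n = 1.0 toward n = 1.38: a half-wave phase shift.
Bottom surface (1.38 → 1.0): reflection off a lower-index medium gives no phase shift.
Exactly one π shift → a net half-wave offset.
For bright reflection here: 2 n t cos θ_r = (m + ½) λ.
Snell's law: 1.0 sin 48.0° = 1.38 sin θ_r → sin θ_r = 0.539, cos θ_r = 0.843.
Minimum at m = 0: t = λ / (4 n cos θ_r) = 490 / (4 × 1.38 × 0.843) = 105 nm.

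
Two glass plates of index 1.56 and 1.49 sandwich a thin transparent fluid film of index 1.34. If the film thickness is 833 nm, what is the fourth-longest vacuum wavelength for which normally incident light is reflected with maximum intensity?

Ray reflecting at the top interface goes from n = 1.56 toward n = 1.34: no phase shift.
Bottom surface (1.34 → 1.49): reflection off a higher-index medium gives a half-wave phase shift.
Net: one phase inversion between the two reflected rays.
With one net inversion, constructive interference in reflection requires 2 n t = (m + ½) λ.
λ = 2 n t / (m + ½). The fourth-longest wavelength is m = 3: λ = 2 × 1.34 × 833 / 3.50 = 638 nm.

638 nm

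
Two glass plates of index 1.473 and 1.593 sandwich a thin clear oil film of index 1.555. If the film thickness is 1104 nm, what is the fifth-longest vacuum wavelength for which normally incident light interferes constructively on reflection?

687 nm

Ray reflecting at the top interface goes from n = 1.473 toward n = 1.555: a half-wave phase shift.
Bottom surface (1.555 → 1.593): reflection off a higher-index medium gives a half-wave phase shift.
Net: no relative phase inversion (both shifts match).
With no net inversion, constructive interference in reflection requires 2 n t = m λ.
λ = 2 n t / m. The fifth-longest wavelength is m = 5: λ = 2 × 1.555 × 1104 / 5.00 = 687 nm.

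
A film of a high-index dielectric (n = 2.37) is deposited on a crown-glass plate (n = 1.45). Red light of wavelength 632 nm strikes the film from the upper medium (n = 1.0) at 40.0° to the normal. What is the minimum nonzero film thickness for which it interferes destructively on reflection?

139 nm

At the upper boundary (n = 1.0 to n = 2.37) the reflected ray undergoes a half-wave phase shift.
At the lower boundary (n = 2.37 to n = 1.45) the reflected ray undergoes no phase shift.
Exactly one π shift → a net half-wave offset.
So the condition for destructive reflection is 2 n t cos θ_r = m λ.
Snell's law: 1.0 sin 40.0° = 2.37 sin θ_r → sin θ_r = 0.271, cos θ_r = 0.963.
Minimum nonzero at m = 1: t = λ / (2 n cos θ_r) = 632 / (2 × 2.37 × 0.963) = 139 nm.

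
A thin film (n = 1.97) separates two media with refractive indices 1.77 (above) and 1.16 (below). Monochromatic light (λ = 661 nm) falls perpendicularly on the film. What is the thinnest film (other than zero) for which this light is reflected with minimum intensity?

168 nm

At the upper boundary (n = 1.77 to n = 1.97) the reflected ray undergoes a half-wave phase shift.
Bottom surface (1.97 → 1.16): reflection off a lower-index medium gives no phase shift.
The two reflections differ by half a wavelength.
For minimum reflection here: 2 n t = m λ.
Minimum nonzero at m = 1: t = λ / (2 n) = 661 / (2 × 1.97) = 168 nm.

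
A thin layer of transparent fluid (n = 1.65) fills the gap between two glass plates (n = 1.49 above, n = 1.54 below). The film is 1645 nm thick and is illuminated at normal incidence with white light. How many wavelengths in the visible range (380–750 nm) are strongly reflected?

At the upper boundary (n = 1.49 to n = 1.65) the reflected ray undergoes a half-wave phase shift.
Ray reflecting at the bottom interface goes from n = 1.65 toward n = 1.54: no phase shift.
The two reflections differ by half a wavelength.
So the condition for constructive reflection is 2 n t = (m + ½) λ.
λ = 2 n t / (m + ½) = 5429 / (m + ½) nm.
m=6: 835 nm (IR); m=7: 724 nm (visible); m=8: 639 nm (visible); m=9: 571 nm (visible); m=10: 517 nm (visible); m=11: 472 nm (visible); m=12: 434 nm (visible); m=13: 402 nm (visible); m=14: 374 nm (UV).

7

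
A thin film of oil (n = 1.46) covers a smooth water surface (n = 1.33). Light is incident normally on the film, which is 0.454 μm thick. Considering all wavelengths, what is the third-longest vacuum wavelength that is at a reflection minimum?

At the upper boundary (n = 1.0 to n = 1.46) the reflected ray undergoes a half-wave phase shift.
At the lower boundary (n = 1.46 to n = 1.33) the reflected ray undergoes no phase shift.
Exactly one π shift → a net half-wave offset.
So the condition for destructive reflection is 2 n t = m λ.
λ = 2 n t / m. The third-longest wavelength is m = 3: λ = 2 × 1.46 × 454 / 3.00 = 442 nm.

442 nm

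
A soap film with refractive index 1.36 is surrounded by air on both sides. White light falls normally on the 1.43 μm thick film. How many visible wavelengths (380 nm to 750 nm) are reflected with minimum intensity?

5

At the upper boundary (n = 1.0 to n = 1.36) the reflected ray undergoes a half-wave phase shift.
Bottom surface (1.36 → 1.0): reflection off a lower-index medium gives no phase shift.
Net: one phase inversion between the two reflected rays.
With one net inversion, destructive interference in reflection requires 2 n t = m λ.
λ = 2 n t / m = 3890 / m nm.
m=5: 778 nm (IR); m=6: 648 nm (visible); m=7: 556 nm (visible); m=8: 486 nm (visible); m=9: 432 nm (visible); m=10: 389 nm (visible); m=11: 354 nm (UV).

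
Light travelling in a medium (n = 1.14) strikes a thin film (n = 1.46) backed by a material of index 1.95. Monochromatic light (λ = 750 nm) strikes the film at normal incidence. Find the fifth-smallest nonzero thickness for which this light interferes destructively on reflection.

Ray reflecting at the top interface goes from n = 1.14 toward n = 1.46: a half-wave phase shift.
At the lower boundary (n = 1.46 to n = 1.95) the reflected ray undergoes a half-wave phase shift.
Net: no relative phase inversion (both shifts match).
With no net inversion, destructive interference in reflection requires 2 n t = (m + ½) λ.
The fifth-smallest nonzero thickness corresponds to m = 4: t = (m + ½) λ / (2 n) = 4.50 × 750 / (2 × 1.46) = 1156 nm.

1156 nm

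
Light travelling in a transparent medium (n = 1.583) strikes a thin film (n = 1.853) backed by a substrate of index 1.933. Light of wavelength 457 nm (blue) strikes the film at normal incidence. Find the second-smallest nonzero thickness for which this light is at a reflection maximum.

247 nm

At the upper boundary (n = 1.583 to n = 1.853) the reflected ray undergoes a half-wave phase shift.
Ray reflecting at the bottom interface goes from n = 1.853 toward n = 1.933: a half-wave phase shift.
The two reflections carry the same phase change, so no net offset.
So the condition for constructive reflection is 2 n t = m λ.
The second-smallest nonzero thickness corresponds to m = 2: t = m λ / (2 n) = 2.00 × 457 / (2 × 1.853) = 247 nm.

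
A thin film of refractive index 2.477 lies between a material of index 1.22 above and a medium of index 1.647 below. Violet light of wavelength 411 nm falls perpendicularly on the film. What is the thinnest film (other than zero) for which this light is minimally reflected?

83.0 nm

Ray reflecting at the top interface goes from n = 1.22 toward n = 2.477: a half-wave phase shift.
Bottom surface (2.477 → 1.647): reflection off a lower-index medium gives no phase shift.
Exactly one π shift → a net half-wave offset.
So the condition for destructive reflection is 2 n t = m λ.
Minimum nonzero at m = 1: t = λ / (2 n) = 411 / (2 × 2.477) = 83.0 nm.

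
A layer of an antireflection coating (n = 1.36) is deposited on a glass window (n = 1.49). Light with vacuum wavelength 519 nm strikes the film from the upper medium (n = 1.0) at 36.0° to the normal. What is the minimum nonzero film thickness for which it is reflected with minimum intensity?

106 nm

Top surface (1.0 → 1.36): reflection off a higher-index medium gives a half-wave phase shift.
At the lower boundary (n = 1.36 to n = 1.49) the reflected ray undergoes a half-wave phase shift.
Zero or two π shifts → no net half-wave offset.
With no net inversion, destructive interference in reflection requires 2 n t cos θ_r = (m + ½) λ.
Snell's law: 1.0 sin 36.0° = 1.36 sin θ_r → sin θ_r = 0.432, cos θ_r = 0.902.
Minimum at m = 0: t = λ / (4 n cos θ_r) = 519 / (4 × 1.36 × 0.902) = 106 nm.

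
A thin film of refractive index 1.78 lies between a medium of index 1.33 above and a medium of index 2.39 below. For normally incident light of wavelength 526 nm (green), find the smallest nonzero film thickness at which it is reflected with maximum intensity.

At the upper boundary (n = 1.33 to n = 1.78) the reflected ray undergoes a half-wave phase shift.
Ray reflecting at the bottom interface goes from n = 1.78 toward n = 2.39: a half-wave phase shift.
Net: no relative phase inversion (both shifts match).
With no net inversion, constructive interference in reflection requires 2 n t = m λ.
Minimum nonzero at m = 1: t = λ / (2 n) = 526 / (2 × 1.78) = 148 nm.

148 nm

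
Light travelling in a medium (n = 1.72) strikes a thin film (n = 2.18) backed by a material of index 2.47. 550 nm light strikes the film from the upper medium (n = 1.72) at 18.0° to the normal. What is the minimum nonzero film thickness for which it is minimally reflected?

Ray reflecting at the top interface goes from n = 1.72 toward n = 2.18: a half-wave phase shift.
Ray reflecting at the bottom interface goes from n = 2.18 toward n = 2.47: a half-wave phase shift.
Zero or two π shifts → no net half-wave offset.
With no net inversion, destructive interference in reflection requires 2 n t cos θ_r = (m + ½) λ.
Snell's law: 1.72 sin 18.0° = 2.18 sin θ_r → sin θ_r = 0.244, cos θ_r = 0.970.
Minimum at m = 0: t = λ / (4 n cos θ_r) = 550 / (4 × 2.18 × 0.970) = 65.0 nm.

65.0 nm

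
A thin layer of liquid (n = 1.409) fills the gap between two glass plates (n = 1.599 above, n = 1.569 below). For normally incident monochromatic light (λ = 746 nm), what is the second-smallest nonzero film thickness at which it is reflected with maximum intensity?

At the upper boundary (n = 1.599 to n = 1.409) the reflected ray undergoes no phase shift.
At the lower boundary (n = 1.409 to n = 1.569) the reflected ray undergoes a half-wave phase shift.
The two reflections differ by half a wavelength.
For strong reflection here: 2 n t = (m + ½) λ.
The second-smallest nonzero thickness corresponds to m = 1: t = (m + ½) λ / (2 n) = 1.50 × 746 / (2 × 1.409) = 397 nm.

397 nm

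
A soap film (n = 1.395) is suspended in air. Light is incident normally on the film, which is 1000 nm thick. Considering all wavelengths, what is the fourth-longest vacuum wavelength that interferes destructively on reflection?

Top surface (1.0 → 1.395): reflection off a higher-index medium gives a half-wave phase shift.
Ray reflecting at the bottom interface goes from n = 1.395 toward n = 1.0: no phase shift.
Net: one phase inversion between the two reflected rays.
For minimum reflection here: 2 n t = m λ.
λ = 2 n t / m. The fourth-longest wavelength is m = 4: λ = 2 × 1.395 × 1000 / 4.00 = 698 nm.

698 nm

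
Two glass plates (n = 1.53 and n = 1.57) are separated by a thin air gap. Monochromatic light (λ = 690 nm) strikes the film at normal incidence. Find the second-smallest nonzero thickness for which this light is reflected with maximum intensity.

At the upper boundary (n = 1.53 to n = 1.0) the reflected ray undergoes no phase shift.
Bottom surface (1.0 → 1.57): reflection off a higher-index medium gives a half-wave phase shift.
Exactly one π shift → a net half-wave offset.
So the condition for constructive reflection is 2 n t = (m + ½) λ.
The second-smallest nonzero thickness corresponds to m = 1: t = (m + ½) λ / (2 n) = 1.50 × 690 / (2 × 1.0) = 518 nm.

518 nm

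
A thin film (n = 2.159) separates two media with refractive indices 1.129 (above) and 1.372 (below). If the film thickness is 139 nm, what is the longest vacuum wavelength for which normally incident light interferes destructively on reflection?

At the upper boundary (n = 1.129 to n = 2.159) the reflected ray undergoes a half-wave phase shift.
At the lower boundary (n = 2.159 to n = 1.372) the reflected ray undergoes no phase shift.
The two reflections differ by half a wavelength.
With one net inversion, destructive interference in reflection requires 2 n t = m λ.
λ = 2 n t / m. The longest wavelength is m = 1: λ = 2 × 2.159 × 139 / 1.00 = 600 nm.

600 nm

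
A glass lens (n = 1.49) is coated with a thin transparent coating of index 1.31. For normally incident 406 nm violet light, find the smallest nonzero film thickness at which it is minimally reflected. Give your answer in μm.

Top surface (1.0 → 1.31): reflection off a higher-index medium gives a half-wave phase shift.
At the lower boundary (n = 1.31 to n = 1.49) the reflected ray undergoes a half-wave phase shift.
Zero or two π shifts → no net half-wave offset.
With no net inversion, destructive interference in reflection requires 2 n t = (m + ½) λ.
Minimum at m = 0: t = λ / (4 n) = 406 / (4 × 1.31) = 77.5 nm.

0.0775 μm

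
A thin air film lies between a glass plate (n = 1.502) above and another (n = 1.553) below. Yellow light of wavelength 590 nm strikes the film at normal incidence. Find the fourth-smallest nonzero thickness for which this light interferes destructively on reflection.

1180 nm

Top surface (1.502 → 1.0): reflection off a lower-index medium gives no phase shift.
At the lower boundary (n = 1.0 to n = 1.553) the reflected ray undergoes a half-wave phase shift.
Net: one phase inversion between the two reflected rays.
With one net inversion, destructive interference in reflection requires 2 n t = m λ.
The fourth-smallest nonzero thickness corresponds to m = 4: t = m λ / (2 n) = 4.00 × 590 / (2 × 1.0) = 1180 nm.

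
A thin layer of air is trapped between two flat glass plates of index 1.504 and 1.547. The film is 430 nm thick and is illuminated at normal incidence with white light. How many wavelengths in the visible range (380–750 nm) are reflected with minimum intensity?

Ray reflecting at the top interface goes from n = 1.504 toward n = 1.0: no phase shift.
Ray reflecting at the bottom interface goes from n = 1.0 toward n = 1.547: a half-wave phase shift.
The two reflections differ by half a wavelength.
With one net inversion, destructive interference in reflection requires 2 n t = m λ.
λ = 2 n t / m = 860 / m nm.
m=1: 860 nm (IR); m=2: 430 nm (visible); m=3: 287 nm (UV).

1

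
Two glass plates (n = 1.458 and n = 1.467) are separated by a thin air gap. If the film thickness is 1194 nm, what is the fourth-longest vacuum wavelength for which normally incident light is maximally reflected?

682 nm

At the upper boundary (n = 1.458 to n = 1.0) the reflected ray undergoes no phase shift.
At the lower boundary (n = 1.0 to n = 1.467) the reflected ray undergoes a half-wave phase shift.
Exactly one π shift → a net half-wave offset.
So the condition for constructive reflection is 2 n t = (m + ½) λ.
λ = 2 n t / (m + ½). The fourth-longest wavelength is m = 3: λ = 2 × 1.0 × 1194 / 3.50 = 682 nm.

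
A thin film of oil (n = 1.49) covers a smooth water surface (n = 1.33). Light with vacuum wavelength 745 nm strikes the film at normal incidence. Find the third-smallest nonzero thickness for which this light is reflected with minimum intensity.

750 nm

At the upper boundary (n = 1.0 to n = 1.49) the reflected ray undergoes a half-wave phase shift.
At the lower boundary (n = 1.49 to n = 1.33) the reflected ray undergoes no phase shift.
The two reflections differ by half a wavelength.
So the condition for destructive reflection is 2 n t = m λ.
The third-smallest nonzero thickness corresponds to m = 3: t = m λ / (2 n) = 3.00 × 745 / (2 × 1.49) = 750 nm.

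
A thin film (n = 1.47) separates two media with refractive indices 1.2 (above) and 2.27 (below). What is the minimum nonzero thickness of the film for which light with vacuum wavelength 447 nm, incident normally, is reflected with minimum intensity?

76.0 nm

Top surface (1.2 → 1.47): reflection off a higher-index medium gives a half-wave phase shift.
Bottom surface (1.47 → 2.27): reflection off a higher-index medium gives a half-wave phase shift.
Zero or two π shifts → no net half-wave offset.
With no net inversion, destructive interference in reflection requires 2 n t = (m + ½) λ.
Minimum at m = 0: t = λ / (4 n) = 447 / (4 × 1.47) = 76.0 nm.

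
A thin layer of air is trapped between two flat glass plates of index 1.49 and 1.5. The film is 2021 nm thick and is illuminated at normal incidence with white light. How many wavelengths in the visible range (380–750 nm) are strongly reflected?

At the upper boundary (n = 1.49 to n = 1.0) the reflected ray undergoes no phase shift.
Bottom surface (1.0 → 1.5): reflection off a higher-index medium gives a half-wave phase shift.
Net: one phase inversion between the two reflected rays.
So the condition for constructive reflection is 2 n t = (m + ½) λ.
λ = 2 n t / (m + ½) = 4042 / (m + ½) nm.
m=4: 898 nm (IR); m=5: 735 nm (visible); m=6: 622 nm (visible); m=7: 539 nm (visible); m=8: 476 nm (visible); m=9: 425 nm (visible); m=10: 385 nm (visible); m=11: 351 nm (UV).

6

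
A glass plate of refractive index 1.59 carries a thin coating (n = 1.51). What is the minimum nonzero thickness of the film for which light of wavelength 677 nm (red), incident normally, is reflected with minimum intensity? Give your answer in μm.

0.112 μm

Ray reflecting at the top interface goes from n = 1.0 toward n = 1.51: a half-wave phase shift.
At the lower boundary (n = 1.51 to n = 1.59) the reflected ray undergoes a half-wave phase shift.
Zero or two π shifts → no net half-wave offset.
With no net inversion, destructive interference in reflection requires 2 n t = (m + ½) λ.
Minimum at m = 0: t = λ / (4 n) = 677 / (4 × 1.51) = 112 nm.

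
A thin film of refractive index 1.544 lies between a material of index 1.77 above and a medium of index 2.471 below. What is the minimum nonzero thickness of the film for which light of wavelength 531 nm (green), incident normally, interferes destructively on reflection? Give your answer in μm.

Top surface (1.77 → 1.544): reflection off a lower-index medium gives no phase shift.
At the lower boundary (n = 1.544 to n = 2.471) the reflected ray undergoes a half-wave phase shift.
The two reflections differ by half a wavelength.
So the condition for destructive reflection is 2 n t = m λ.
Minimum nonzero at m = 1: t = λ / (2 n) = 531 / (2 × 1.544) = 172 nm.

0.172 μm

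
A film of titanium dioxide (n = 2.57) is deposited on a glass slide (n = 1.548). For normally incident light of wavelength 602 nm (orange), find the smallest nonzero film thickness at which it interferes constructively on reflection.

58.6 nm

Top surface (1.0 → 2.57): reflection off a higher-index medium gives a half-wave phase shift.
Ray reflecting at the bottom interface goes from n = 2.57 toward n = 1.548: no phase shift.
Net: one phase inversion between the two reflected rays.
For bright reflection here: 2 n t = (m + ½) λ.
Minimum at m = 0: t = λ / (4 n) = 602 / (4 × 2.57) = 58.6 nm.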